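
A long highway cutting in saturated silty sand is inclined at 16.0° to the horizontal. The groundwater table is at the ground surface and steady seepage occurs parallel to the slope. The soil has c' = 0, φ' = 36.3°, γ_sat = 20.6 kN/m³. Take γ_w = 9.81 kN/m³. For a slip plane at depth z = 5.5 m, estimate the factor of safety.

FS = 1.34

With seepage parallel to the slope and the water table at the surface, the effective normal stress on the slip plane uses the buoyant unit weight γ' = γ_sat − γ_w while the driving shear stress uses γ_sat:
FS = [c' + γ' z cos²β tanφ'] / [γ_sat z sinβ cosβ]
(For c' = 0 this reduces to FS = (γ'/γ_sat)·tanφ'/tanβ.)
γ' = 20.6 − 9.81 = 10.79 kN/m³
Numerator = 0.0 + 10.79·5.5·cos²16.0°·tan36.3° = 0.0 + 10.79·5.5·0.9240·0.7346 = 40.281 kPa
Denominator = 20.6·5.5·sin16.0°·cos16.0° = 20.6·5.5·0.2756·0.9613 = 30.020 kPa
FS = 40.281 / 30.020 = 1.342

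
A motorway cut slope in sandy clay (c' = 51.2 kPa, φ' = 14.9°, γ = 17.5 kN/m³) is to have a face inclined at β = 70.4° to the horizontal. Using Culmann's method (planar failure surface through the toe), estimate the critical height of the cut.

Culmann's analysis gives the critical failure plane at α_cr = (β + φ')/2 = (70.4 + 14.9)/2 = 42.7°, and the critical height
H_c = (4c'/γ) · sinβ cosφ' / [1 − cos(β − φ')]
    = (4·51.2/17.5) · sin70.4°·cos14.9° / [1 − cos(55.5°)]
    = 11.703 · 0.9421·0.9664 / [1 − 0.5664]
    = 11.703 · 0.9104 / 0.4336
    = 24.57 m

H_c = 24.57 m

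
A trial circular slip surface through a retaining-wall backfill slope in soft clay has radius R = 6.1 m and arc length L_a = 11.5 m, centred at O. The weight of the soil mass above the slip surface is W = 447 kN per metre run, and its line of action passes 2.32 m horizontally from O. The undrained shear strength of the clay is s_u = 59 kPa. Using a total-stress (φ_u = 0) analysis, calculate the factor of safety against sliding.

FS = 3.99

Taking moments about the centre O, the resisting moment is provided by the undrained shear strength acting along the arc:
M_R = s_u·L_a·R = 59·11.50·6.1 = 4138.8 kN·m/m
M_D = W·d = 447·2.32 = 1037.0 kN·m/m
FS = M_R / M_D = 4138.8 / 1037.0 = 3.991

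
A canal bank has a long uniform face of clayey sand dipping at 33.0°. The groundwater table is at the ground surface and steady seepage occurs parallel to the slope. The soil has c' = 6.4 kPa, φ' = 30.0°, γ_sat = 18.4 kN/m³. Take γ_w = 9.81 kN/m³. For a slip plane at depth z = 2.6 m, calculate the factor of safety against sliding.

With seepage parallel to the slope and the water table at the surface, the effective normal stress on the slip plane uses the buoyant unit weight γ' = γ_sat − γ_w while the driving shear stress uses γ_sat:
FS = [c' + γ' z cos²β tanφ'] / [γ_sat z sinβ cosβ]
γ' = 18.4 − 9.81 = 8.59 kN/m³
Numerator = 6.4 + 8.59·2.6·cos²33.0°·tan30.0° = 6.4 + 8.59·2.6·0.7034·0.5774 = 15.470 kPa
Denominator = 18.4·2.6·sin33.0°·cos33.0° = 18.4·2.6·0.5446·0.8387 = 21.852 kPa
FS = 15.470 / 21.852 = 0.708

FS = 0.71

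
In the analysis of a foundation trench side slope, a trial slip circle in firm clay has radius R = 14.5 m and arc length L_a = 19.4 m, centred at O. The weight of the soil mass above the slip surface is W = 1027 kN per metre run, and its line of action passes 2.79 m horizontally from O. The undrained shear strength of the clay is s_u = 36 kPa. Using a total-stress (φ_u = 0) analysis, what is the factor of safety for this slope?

FS = 3.53

Taking moments about the centre O, the resisting moment is provided by the undrained shear strength acting along the arc:
M_R = s_u·L_a·R = 36·19.40·14.5 = 10126.8 kN·m/m
M_D = W·d = 1027·2.79 = 2865.3 kN·m/m
FS = M_R / M_D = 10126.8 / 2865.3 = 3.534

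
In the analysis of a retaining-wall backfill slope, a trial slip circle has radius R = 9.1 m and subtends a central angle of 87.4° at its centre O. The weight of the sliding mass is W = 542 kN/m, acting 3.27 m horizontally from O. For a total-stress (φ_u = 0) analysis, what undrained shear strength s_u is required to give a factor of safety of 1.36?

FS = s_u·L_a·R / (W·d), so s_u = FS·W·d / (L_a·R).
Arc length L_a = R·θ = 9.1·(87.4°·π/180) = 9.1·1.5254 = 13.88 m
s_u = 1.36·542·3.27 / (13.88·9.1) = 2410.4 / 126.32 = 19.08 kPa

s_u = 19.1 kPa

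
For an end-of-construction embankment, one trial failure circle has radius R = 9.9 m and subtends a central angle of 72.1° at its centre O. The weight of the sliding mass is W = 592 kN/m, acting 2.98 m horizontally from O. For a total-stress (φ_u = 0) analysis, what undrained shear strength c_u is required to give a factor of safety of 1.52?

FS = c_u·L_a·R / (W·d), so c_u = FS·W·d / (L_a·R).
Arc length L_a = R·θ = 9.9·(72.1°·π/180) = 9.9·1.2584 = 12.46 m
c_u = 1.52·592·2.98 / (12.46·9.9) = 2681.5 / 123.33 = 21.74 kPa

c_u = 21.7 kPa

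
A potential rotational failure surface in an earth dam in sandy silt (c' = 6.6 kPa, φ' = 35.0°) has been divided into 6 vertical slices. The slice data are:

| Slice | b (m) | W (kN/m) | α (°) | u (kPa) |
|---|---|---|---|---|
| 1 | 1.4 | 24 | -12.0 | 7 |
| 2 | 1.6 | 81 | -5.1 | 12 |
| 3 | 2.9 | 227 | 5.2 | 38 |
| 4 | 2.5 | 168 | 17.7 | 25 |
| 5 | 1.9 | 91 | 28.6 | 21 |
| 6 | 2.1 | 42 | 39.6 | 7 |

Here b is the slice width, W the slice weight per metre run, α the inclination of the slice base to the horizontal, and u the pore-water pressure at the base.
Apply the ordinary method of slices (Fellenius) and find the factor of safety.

FS = 2.48

Ordinary method of slices: FS = Σ[c'·Δl_i + (W_i cosα_i − u_i·Δl_i)·tanφ'] / Σ W_i sinα_i, with Δl_i = b_i / cosα_i.
Slice 1: Δl = 1.4/cos(-12.0°) = 1.431 m; N'_1 = 24·cos(-12.0°) − 7·1.431 = 13.5; c'Δl = 9.45; W sinα = -5.0
Slice 2: Δl = 1.6/cos(-5.1°) = 1.606 m; N'_2 = 81·cos(-5.1°) − 12·1.606 = 61.4; c'Δl = 10.60; W sinα = -7.2
Slice 3: Δl = 2.9/cos5.2° = 2.912 m; N'_3 = 227·cos5.2° − 38·2.912 = 115.4; c'Δl = 19.22; W sinα = 20.6
Slice 4: Δl = 2.5/cos17.7° = 2.624 m; N'_4 = 168·cos17.7° − 25·2.624 = 94.4; c'Δl = 17.32; W sinα = 51.1
Slice 5: Δl = 1.9/cos28.6° = 2.164 m; N'_5 = 91·cos28.6° − 21·2.164 = 34.5; c'Δl = 14.28; W sinα = 43.6
Slice 6: Δl = 2.1/cos39.6° = 2.725 m; N'_6 = 42·cos39.6° − 7·2.725 = 13.3; c'Δl = 17.99; W sinα = 26.8
Σc'Δl = 88.9 kN/m; ΣN' = 332.4 kN/m; ΣW sinα = 129.8 kN/m
Resisting = 88.9 + 332.4·tan35.0° = 88.9 + 232.8 = 321.6 kN/m
FS = 321.6 / 129.8 = 2.478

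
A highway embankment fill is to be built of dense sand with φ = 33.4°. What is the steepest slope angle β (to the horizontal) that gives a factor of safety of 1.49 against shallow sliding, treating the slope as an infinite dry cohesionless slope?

β = 23.9°

For an infinite dry cohesionless slope FS = tanφ/tanβ, so tanβ = tanφ / FS.
tanβ = tan33.4° / 1.49 = 0.6594 / 1.49 = 0.4425
β = arctan(0.4425) = 23.87°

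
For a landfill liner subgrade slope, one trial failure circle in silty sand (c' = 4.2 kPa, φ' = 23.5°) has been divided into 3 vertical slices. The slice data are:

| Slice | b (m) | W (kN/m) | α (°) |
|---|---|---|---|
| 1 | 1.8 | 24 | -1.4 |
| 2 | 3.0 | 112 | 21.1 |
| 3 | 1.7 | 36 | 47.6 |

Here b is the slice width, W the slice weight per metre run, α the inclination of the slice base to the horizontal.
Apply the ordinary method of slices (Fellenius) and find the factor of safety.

Ordinary method of slices: FS = Σ[c'·Δl_i + (W_i cosα_i)·tanφ'] / Σ W_i sinα_i, with Δl_i = b_i / cosα_i.
Slice 1: Δl = 1.8/cos(-1.4°) = 1.801 m; N'_1 = 24·cos(-1.4°) = 24.0; c'Δl = 7.56; W sinα = -0.6
Slice 2: Δl = 3.0/cos21.1° = 3.216 m; N'_2 = 112·cos21.1° = 104.5; c'Δl = 13.51; W sinα = 40.3
Slice 3: Δl = 1.7/cos47.6° = 2.521 m; N'_3 = 36·cos47.6° = 24.3; c'Δl = 10.59; W sinα = 26.6
Σc'Δl = 31.7 kN/m; ΣN' = 152.8 kN/m; ΣW sinα = 66.3 kN/m
Resisting = 31.7 + 152.8·tan23.5° = 31.7 + 66.4 = 98.1 kN/m
FS = 98.1 / 66.3 = 1.479

FS = 1.48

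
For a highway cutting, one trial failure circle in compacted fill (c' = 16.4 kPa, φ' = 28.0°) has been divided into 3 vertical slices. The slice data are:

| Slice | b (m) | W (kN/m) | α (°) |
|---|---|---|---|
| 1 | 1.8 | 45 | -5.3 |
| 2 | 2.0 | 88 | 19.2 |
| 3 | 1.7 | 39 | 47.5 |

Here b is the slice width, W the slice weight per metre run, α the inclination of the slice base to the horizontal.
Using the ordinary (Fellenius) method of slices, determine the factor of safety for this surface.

Ordinary method of slices: FS = Σ[c'·Δl_i + (W_i cosα_i)·tanφ'] / Σ W_i sinα_i, with Δl_i = b_i / cosα_i.
Slice 1: Δl = 1.8/cos(-5.3°) = 1.808 m; N'_1 = 45·cos(-5.3°) = 44.8; c'Δl = 29.65; W sinα = -4.2
Slice 2: Δl = 2.0/cos19.2° = 2.118 m; N'_2 = 88·cos19.2° = 83.1; c'Δl = 34.73; W sinα = 28.9
Slice 3: Δl = 1.7/cos47.5° = 2.516 m; N'_3 = 39·cos47.5° = 26.3; c'Δl = 41.27; W sinα = 28.8
Σc'Δl = 105.6 kN/m; ΣN' = 154.3 kN/m; ΣW sinα = 53.5 kN/m
Resisting = 105.6 + 154.3·tan28.0° = 105.6 + 82.0 = 187.7 kN/m
FS = 187.7 / 53.5 = 3.505

FS = 3.51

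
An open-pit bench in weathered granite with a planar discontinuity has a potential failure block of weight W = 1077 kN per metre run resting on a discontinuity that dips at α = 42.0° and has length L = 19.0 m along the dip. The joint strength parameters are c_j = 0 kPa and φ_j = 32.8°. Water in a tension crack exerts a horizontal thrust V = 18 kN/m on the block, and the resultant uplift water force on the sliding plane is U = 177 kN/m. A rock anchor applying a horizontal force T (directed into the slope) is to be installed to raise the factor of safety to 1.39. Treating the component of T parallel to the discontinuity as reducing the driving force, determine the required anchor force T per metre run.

T = 428 kN/m

Resolving forces along and normal to the sliding plane, with the horizontal anchor force T adding T·sinα to the effective normal force and T·cosα acting up the plane against the driving force:
FS = [c_jL + (W cosα − U − V sinα + T sinα) tanφ_j] / [W sinα + V cosα − T cosα]
Without the anchor: N' = 611.3 kN/m, driving T_d = 734.0 kN/m, resisting R = 0·19.0 + 611.3·tan32.8° = 394.0 kN/m, FS = 0.54.
Setting FS = 1.39 and solving for T:
1.39·(734.0 − T cos42.0°) = 394.0 + T sin42.0°·tan32.8°
T·(sin42.0°·tan32.8° + 1.39·cos42.0°) = 1.39·734.0 − 394.0
T·(0.6691·0.6445 + 1.39·0.7431) = 1020.3 − 394.0 = 626.3
T·1.4642 = 626.3
T = 427.8 kN/m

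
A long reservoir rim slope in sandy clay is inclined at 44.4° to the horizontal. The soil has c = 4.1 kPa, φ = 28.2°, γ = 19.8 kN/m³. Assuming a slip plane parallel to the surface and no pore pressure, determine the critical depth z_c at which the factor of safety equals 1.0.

z_c = 0.92 m

Setting FS = 1.00 in FS = [c + γz cos²β tanφ] / [γz sinβ cosβ] and solving for z:
z = c / [γ cosβ (FS·sinβ − cosβ·tanφ)]
  = 4.1 / [19.8·cos44.4°·(1.00·sin44.4° − cos44.4°·tan28.2°)]
  = 4.1 / [19.8·0.7145·(1.00·0.6997 − 0.7145·0.5362)]
  = 4.1 / 4.4783 = 0.916 m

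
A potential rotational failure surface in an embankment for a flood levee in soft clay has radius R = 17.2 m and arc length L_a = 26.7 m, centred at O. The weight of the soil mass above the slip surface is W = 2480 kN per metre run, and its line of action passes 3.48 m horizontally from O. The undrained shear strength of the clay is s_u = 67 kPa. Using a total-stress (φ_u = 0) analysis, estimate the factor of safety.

FS = 3.57

Taking moments about the centre O, the resisting moment is provided by the undrained shear strength acting along the arc:
M_R = s_u·L_a·R = 67·26.70·17.2 = 30769.1 kN·m/m
M_D = W·d = 2480·3.48 = 8630.4 kN·m/m
FS = M_R / M_D = 30769.1 / 8630.4 = 3.565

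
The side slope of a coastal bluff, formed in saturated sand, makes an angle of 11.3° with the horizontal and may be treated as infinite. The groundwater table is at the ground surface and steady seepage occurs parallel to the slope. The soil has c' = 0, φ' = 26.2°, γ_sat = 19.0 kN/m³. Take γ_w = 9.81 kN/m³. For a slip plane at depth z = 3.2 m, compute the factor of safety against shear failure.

With seepage parallel to the slope and the water table at the surface, the effective normal stress on the slip plane uses the buoyant unit weight γ' = γ_sat − γ_w while the driving shear stress uses γ_sat:
FS = [c' + γ' z cos²β tanφ'] / [γ_sat z sinβ cosβ]
(For c' = 0 this reduces to FS = (γ'/γ_sat)·tanφ'/tanβ.)
γ' = 19.0 − 9.81 = 9.19 kN/m³
Numerator = 0.0 + 9.19·3.2·cos²11.3°·tan26.2° = 0.0 + 9.19·3.2·0.9616·0.4921 = 13.915 kPa
Denominator = 19.0·3.2·sin11.3°·cos11.3° = 19.0·3.2·0.1959·0.9806 = 11.683 kPa
FS = 13.915 / 11.683 = 1.191

FS = 1.19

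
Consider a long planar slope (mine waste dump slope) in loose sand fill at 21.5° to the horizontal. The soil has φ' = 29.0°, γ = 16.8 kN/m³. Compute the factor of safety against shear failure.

For a dry cohesionless infinite slope the factor of safety is FS = tanφ' / tanβ.
FS = tan29.0° / tan21.5° = 0.5543 / 0.3939 = 1.407

FS = 1.41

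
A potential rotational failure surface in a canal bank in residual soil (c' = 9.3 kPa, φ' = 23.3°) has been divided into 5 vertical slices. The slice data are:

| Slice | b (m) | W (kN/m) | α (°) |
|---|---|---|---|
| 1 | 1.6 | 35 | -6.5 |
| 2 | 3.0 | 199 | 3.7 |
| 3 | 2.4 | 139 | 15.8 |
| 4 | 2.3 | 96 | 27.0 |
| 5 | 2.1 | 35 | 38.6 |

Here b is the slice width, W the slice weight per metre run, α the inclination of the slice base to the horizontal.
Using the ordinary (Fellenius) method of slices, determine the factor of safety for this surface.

Ordinary method of slices: FS = Σ[c'·Δl_i + (W_i cosα_i)·tanφ'] / Σ W_i sinα_i, with Δl_i = b_i / cosα_i.
Slice 1: Δl = 1.6/cos(-6.5°) = 1.610 m; N'_1 = 35·cos(-6.5°) = 34.8; c'Δl = 14.98; W sinα = -4.0
Slice 2: Δl = 3.0/cos3.7° = 3.006 m; N'_2 = 199·cos3.7° = 198.6; c'Δl = 27.96; W sinα = 12.8
Slice 3: Δl = 2.4/cos15.8° = 2.494 m; N'_3 = 139·cos15.8° = 133.7; c'Δl = 23.20; W sinα = 37.8
Slice 4: Δl = 2.3/cos27.0° = 2.581 m; N'_4 = 96·cos27.0° = 85.5; c'Δl = 24.01; W sinα = 43.6
Slice 5: Δl = 2.1/cos38.6° = 2.687 m; N'_5 = 35·cos38.6° = 27.4; c'Δl = 24.99; W sinα = 21.8
Σc'Δl = 115.1 kN/m; ΣN' = 480.0 kN/m; ΣW sinα = 112.1 kN/m
Resisting = 115.1 + 480.0·tan23.3° = 115.1 + 206.7 = 321.8 kN/m
FS = 321.8 / 112.1 = 2.870

FS = 2.87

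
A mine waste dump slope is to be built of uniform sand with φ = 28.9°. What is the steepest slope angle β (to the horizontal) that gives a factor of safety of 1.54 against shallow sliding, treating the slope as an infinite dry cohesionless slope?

For an infinite dry cohesionless slope FS = tanφ/tanβ, so tanβ = tanφ / FS.
tanβ = tan28.9° / 1.54 = 0.5520 / 1.54 = 0.3585
β = arctan(0.3585) = 19.72°

β = 19.7°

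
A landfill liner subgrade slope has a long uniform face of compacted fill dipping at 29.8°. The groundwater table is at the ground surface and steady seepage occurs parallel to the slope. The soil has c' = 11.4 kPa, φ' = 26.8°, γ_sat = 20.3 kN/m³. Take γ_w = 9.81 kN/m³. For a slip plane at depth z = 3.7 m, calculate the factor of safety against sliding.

With seepage parallel to the slope and the water table at the surface, the effective normal stress on the slip plane uses the buoyant unit weight γ' = γ_sat − γ_w while the driving shear stress uses γ_sat:
FS = [c' + γ' z cos²β tanφ'] / [γ_sat z sinβ cosβ]
γ' = 20.3 − 9.81 = 10.49 kN/m³
Numerator = 11.4 + 10.49·3.7·cos²29.8°·tan26.8° = 11.4 + 10.49·3.7·0.7530·0.5051 = 26.164 kPa
Denominator = 20.3·3.7·sin29.8°·cos29.8° = 20.3·3.7·0.4970·0.8678 = 32.392 kPa
FS = 26.164 / 32.392 = 0.808

FS = 0.81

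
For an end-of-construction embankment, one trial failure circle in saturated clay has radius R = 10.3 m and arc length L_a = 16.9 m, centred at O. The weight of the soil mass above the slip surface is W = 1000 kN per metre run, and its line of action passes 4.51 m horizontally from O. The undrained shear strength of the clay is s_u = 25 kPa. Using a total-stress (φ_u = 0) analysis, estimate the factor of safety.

FS = 0.96

Taking moments about the centre O, the resisting moment is provided by the undrained shear strength acting along the arc:
M_R = s_u·L_a·R = 25·16.90·10.3 = 4351.8 kN·m/m
M_D = W·d = 1000·4.51 = 4510.0 kN·m/m
FS = M_R / M_D = 4351.8 / 4510.0 = 0.965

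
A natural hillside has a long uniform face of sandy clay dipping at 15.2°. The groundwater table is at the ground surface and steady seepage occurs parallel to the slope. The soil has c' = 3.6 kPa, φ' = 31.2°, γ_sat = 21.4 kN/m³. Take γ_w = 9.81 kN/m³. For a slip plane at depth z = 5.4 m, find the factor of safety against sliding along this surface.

FS = 1.33

With seepage parallel to the slope and the water table at the surface, the effective normal stress on the slip plane uses the buoyant unit weight γ' = γ_sat − γ_w while the driving shear stress uses γ_sat:
FS = [c' + γ' z cos²β tanφ'] / [γ_sat z sinβ cosβ]
γ' = 21.4 − 9.81 = 11.59 kN/m³
Numerator = 3.6 + 11.59·5.4·cos²15.2°·tan31.2° = 3.6 + 11.59·5.4·0.9313·0.6056 = 38.898 kPa
Denominator = 21.4·5.4·sin15.2°·cos15.2° = 21.4·5.4·0.2622·0.9650 = 29.239 kPa
FS = 38.898 / 29.239 = 1.330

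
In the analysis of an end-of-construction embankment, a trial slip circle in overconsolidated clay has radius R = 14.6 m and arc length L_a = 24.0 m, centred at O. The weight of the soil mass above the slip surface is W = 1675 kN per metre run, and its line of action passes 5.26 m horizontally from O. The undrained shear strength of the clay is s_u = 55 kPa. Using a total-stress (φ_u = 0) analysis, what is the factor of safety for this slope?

Taking moments about the centre O, the resisting moment is provided by the undrained shear strength acting along the arc:
M_R = s_u·L_a·R = 55·24.00·14.6 = 19272.0 kN·m/m
M_D = W·d = 1675·5.26 = 8810.5 kN·m/m
FS = M_R / M_D = 19272.0 / 8810.5 = 2.187

FS = 2.19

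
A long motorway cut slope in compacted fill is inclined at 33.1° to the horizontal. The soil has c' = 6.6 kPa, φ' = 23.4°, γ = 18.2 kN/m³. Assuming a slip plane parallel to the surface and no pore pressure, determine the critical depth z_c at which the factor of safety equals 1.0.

z_c = 2.36 m

Setting FS = 1.00 in FS = [c' + γz cos²β tanφ'] / [γz sinβ cosβ] and solving for z:
z = c' / [γ cosβ (FS·sinβ − cosβ·tanφ')]
  = 6.6 / [18.2·cos33.1°·(1.00·sin33.1° − cos33.1°·tan23.4°)]
  = 6.6 / [18.2·0.8377·(1.00·0.5461 − 0.8377·0.4327)]
  = 6.6 / 2.7991 = 2.358 m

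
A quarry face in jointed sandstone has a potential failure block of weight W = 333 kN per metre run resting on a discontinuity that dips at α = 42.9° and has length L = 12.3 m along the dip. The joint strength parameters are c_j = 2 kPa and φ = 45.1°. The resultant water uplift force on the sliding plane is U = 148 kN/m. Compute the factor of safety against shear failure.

Resolving the block weight along and normal to the plane and applying the Mohr–Coulomb strength on the joint:
N' = W cosα − U = 333·cos42.9° − 148 = 95.9 kN/m
Driving force T = W sinα = 333·sin42.9° = 226.7 kN/m
Resisting force R = c_j·L + N'·tanφ = 2·12.3 + 95.9·tan45.1° = 24.6 + 96.3 = 120.9 kN/m
FS = R / T = 120.9 / 226.7 = 0.533

FS = 0.53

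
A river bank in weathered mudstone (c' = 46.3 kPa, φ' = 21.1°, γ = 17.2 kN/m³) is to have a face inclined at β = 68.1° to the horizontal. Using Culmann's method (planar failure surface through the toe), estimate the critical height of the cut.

Culmann's analysis gives the critical failure plane at α_cr = (β + φ')/2 = (68.1 + 21.1)/2 = 44.6°, and the critical height
H_c = (4c'/γ) · sinβ cosφ' / [1 − cos(β − φ')]
    = (4·46.3/17.2) · sin68.1°·cos21.1° / [1 − cos(47.0°)]
    = 10.767 · 0.9278·0.9330 / [1 − 0.6820]
    = 10.767 · 0.8656 / 0.3180
    = 29.31 m

H_c = 29.31 m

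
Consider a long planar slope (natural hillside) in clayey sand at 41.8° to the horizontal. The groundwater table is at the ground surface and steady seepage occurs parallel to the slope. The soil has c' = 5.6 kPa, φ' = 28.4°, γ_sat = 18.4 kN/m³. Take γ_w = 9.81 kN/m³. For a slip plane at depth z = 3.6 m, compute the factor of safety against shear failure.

With seepage parallel to the slope and the water table at the surface, the effective normal stress on the slip plane uses the buoyant unit weight γ' = γ_sat − γ_w while the driving shear stress uses γ_sat:
FS = [c' + γ' z cos²β tanφ'] / [γ_sat z sinβ cosβ]
γ' = 18.4 − 9.81 = 8.59 kN/m³
Numerator = 5.6 + 8.59·3.6·cos²41.8°·tan28.4° = 5.6 + 8.59·3.6·0.5557·0.5407 = 14.892 kPa
Denominator = 18.4·3.6·sin41.8°·cos41.8° = 18.4·3.6·0.6665·0.7455 = 32.914 kPa
FS = 14.892 / 32.914 = 0.452

FS = 0.45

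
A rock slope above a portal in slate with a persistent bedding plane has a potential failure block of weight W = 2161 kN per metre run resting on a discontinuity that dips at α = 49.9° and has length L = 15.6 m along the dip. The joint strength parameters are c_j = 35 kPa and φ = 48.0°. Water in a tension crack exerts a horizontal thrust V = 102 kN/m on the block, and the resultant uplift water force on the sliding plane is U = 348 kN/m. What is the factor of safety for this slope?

Resolving the block weight along and normal to the plane and applying the Mohr–Coulomb strength on the joint:
N' = W cosα − U − V sinα = 2161·cos49.9° − 348 − 102·sin49.9° = 965.9 kN/m
Driving force T = W sinα + V cosα = 2161·sin49.9° + 102·cos49.9° = 1718.7 kN/m
Resisting force R = c_j·L + N'·tanφ = 35·15.6 + 965.9·tan48.0° = 546.0 + 1072.8 = 1618.8 kN/m
FS = R / T = 1618.8 / 1718.7 = 0.942

FS = 0.94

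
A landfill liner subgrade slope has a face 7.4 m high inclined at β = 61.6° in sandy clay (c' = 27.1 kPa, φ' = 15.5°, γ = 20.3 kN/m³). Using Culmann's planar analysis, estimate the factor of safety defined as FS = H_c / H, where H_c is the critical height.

H_c = (4c'/γ) · sinβ cosφ' / [1 − cos(β − φ')]
    = (4·27.1/20.3) · sin61.6°·cos15.5° / [1 − cos46.1°]
    = 5.340 · 0.8477 / 0.3066 = 14.76 m
FS = H_c / H = 14.76 / 7.4 = 1.995

FS = 2.00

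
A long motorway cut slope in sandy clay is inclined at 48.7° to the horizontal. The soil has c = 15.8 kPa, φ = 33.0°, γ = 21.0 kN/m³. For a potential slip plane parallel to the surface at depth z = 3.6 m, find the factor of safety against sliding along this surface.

For an infinite slope with a slip plane parallel to the surface (no pore pressure): FS = [c + γz cos²β tanφ] / [γz sinβ cosβ].
γz = 21.0·3.6 = 75.60 kN/m²
Numerator = 15.8 + 75.60·cos²48.7°·tan33.0° = 15.8 + 75.60·0.4356·0.6494 = 37.186 kPa
Denominator = 75.60·sin48.7°·cos48.7° = 75.60·0.7513·0.6600 = 37.485 kPa
FS = 37.186 / 37.485 = 0.992

FS = 0.99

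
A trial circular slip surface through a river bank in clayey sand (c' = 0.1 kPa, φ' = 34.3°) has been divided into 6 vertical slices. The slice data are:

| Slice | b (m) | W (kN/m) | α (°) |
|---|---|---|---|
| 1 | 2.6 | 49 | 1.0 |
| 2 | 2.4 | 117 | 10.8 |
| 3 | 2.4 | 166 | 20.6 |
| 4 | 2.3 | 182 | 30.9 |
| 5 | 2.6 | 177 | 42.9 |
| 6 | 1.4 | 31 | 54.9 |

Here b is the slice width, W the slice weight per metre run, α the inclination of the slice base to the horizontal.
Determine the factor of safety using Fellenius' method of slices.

FS = 1.33

Ordinary method of slices: FS = Σ[c'·Δl_i + (W_i cosα_i)·tanφ'] / Σ W_i sinα_i, with Δl_i = b_i / cosα_i.
Slice 1: Δl = 2.6/cos1.0° = 2.600 m; N'_1 = 49·cos1.0° = 49.0; c'Δl = 0.26; W sinα = 0.9
Slice 2: Δl = 2.4/cos10.8° = 2.443 m; N'_2 = 117·cos10.8° = 114.9; c'Δl = 0.24; W sinα = 21.9
Slice 3: Δl = 2.4/cos20.6° = 2.564 m; N'_3 = 166·cos20.6° = 155.4; c'Δl = 0.26; W sinα = 58.4
Slice 4: Δl = 2.3/cos30.9° = 2.680 m; N'_4 = 182·cos30.9° = 156.2; c'Δl = 0.27; W sinα = 93.5
Slice 5: Δl = 2.6/cos42.9° = 3.549 m; N'_5 = 177·cos42.9° = 129.7; c'Δl = 0.35; W sinα = 120.5
Slice 6: Δl = 1.4/cos54.9° = 2.435 m; N'_6 = 31·cos54.9° = 17.8; c'Δl = 0.24; W sinα = 25.4
Σc'Δl = 1.6 kN/m; ΣN' = 623.0 kN/m; ΣW sinα = 320.5 kN/m
Resisting = 1.6 + 623.0·tan34.3° = 1.6 + 425.0 = 426.6 kN/m
FS = 426.6 / 320.5 = 1.331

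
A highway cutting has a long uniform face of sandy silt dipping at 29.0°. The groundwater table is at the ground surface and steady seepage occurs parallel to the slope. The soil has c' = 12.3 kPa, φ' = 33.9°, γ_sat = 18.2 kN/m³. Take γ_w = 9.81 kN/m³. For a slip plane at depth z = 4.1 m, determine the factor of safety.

FS = 0.95

With seepage parallel to the slope and the water table at the surface, the effective normal stress on the slip plane uses the buoyant unit weight γ' = γ_sat − γ_w while the driving shear stress uses γ_sat:
FS = [c' + γ' z cos²β tanφ'] / [γ_sat z sinβ cosβ]
γ' = 18.2 − 9.81 = 8.39 kN/m³
Numerator = 12.3 + 8.39·4.1·cos²29.0°·tan33.9° = 12.3 + 8.39·4.1·0.7650·0.6720 = 29.982 kPa
Denominator = 18.2·4.1·sin29.0°·cos29.0° = 18.2·4.1·0.4848·0.8746 = 31.641 kPa
FS = 29.982 / 31.641 = 0.948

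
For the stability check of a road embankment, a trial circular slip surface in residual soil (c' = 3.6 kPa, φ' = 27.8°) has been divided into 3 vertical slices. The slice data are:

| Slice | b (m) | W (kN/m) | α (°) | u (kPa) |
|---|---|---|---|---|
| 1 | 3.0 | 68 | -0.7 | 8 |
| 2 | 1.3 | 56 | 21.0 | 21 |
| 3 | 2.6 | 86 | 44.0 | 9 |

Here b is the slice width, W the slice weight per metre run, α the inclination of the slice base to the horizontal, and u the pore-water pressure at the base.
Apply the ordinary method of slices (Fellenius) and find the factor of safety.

Ordinary method of slices: FS = Σ[c'·Δl_i + (W_i cosα_i − u_i·Δl_i)·tanφ'] / Σ W_i sinα_i, with Δl_i = b_i / cosα_i.
Slice 1: Δl = 3.0/cos(-0.7°) = 3.000 m; N'_1 = 68·cos(-0.7°) − 8·3.000 = 44.0; c'Δl = 10.80; W sinα = -0.8
Slice 2: Δl = 1.3/cos21.0° = 1.392 m; N'_2 = 56·cos21.0° − 21·1.392 = 23.0; c'Δl = 5.01; W sinα = 20.1
Slice 3: Δl = 2.6/cos44.0° = 3.614 m; N'_3 = 86·cos44.0° − 9·3.614 = 29.3; c'Δl = 13.01; W sinα = 59.7
Σc'Δl = 28.8 kN/m; ΣN' = 96.4 kN/m; ΣW sinα = 79.0 kN/m
Resisting = 28.8 + 96.4·tan27.8° = 28.8 + 50.8 = 79.6 kN/m
FS = 79.6 / 79.0 = 1.008

FS = 1.01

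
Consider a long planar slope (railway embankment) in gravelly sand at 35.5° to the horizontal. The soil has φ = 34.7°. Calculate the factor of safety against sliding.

For a dry cohesionless infinite slope the factor of safety is FS = tanφ / tanβ.
FS = tan34.7° / tan35.5° = 0.6924 / 0.7133 = 0.971

FS = 0.97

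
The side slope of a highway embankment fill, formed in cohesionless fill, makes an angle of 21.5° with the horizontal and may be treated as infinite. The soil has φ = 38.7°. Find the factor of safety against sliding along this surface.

For a dry cohesionless infinite slope the factor of safety is FS = tanφ / tanβ.
FS = tan38.7° / tan21.5° = 0.8012 / 0.3939 = 2.034

FS = 2.03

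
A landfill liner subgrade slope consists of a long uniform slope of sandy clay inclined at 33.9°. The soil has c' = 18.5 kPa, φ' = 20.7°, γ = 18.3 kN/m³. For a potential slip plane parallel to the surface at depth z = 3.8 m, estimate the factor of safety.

For an infinite slope with a slip plane parallel to the surface (no pore pressure): FS = [c' + γz cos²β tanφ'] / [γz sinβ cosβ].
γz = 18.3·3.8 = 69.54 kN/m²
Numerator = 18.5 + 69.54·cos²33.9°·tan20.7° = 18.5 + 69.54·0.6889·0.3779 = 36.603 kPa
Denominator = 69.54·sin33.9°·cos33.9° = 69.54·0.5577·0.8300 = 32.193 kPa
FS = 36.603 / 32.193 = 1.137

FS = 1.14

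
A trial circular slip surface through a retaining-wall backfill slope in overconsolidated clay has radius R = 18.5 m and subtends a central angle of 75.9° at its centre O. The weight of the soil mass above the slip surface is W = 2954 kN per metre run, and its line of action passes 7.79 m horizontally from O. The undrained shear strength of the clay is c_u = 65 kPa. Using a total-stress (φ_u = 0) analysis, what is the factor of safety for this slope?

Taking moments about the centre O, the resisting moment is provided by the undrained shear strength acting along the arc:
Arc length L_a = R·θ = 18.5·(75.9°·π/180) = 18.5·1.3247 = 24.51 m
M_R = c_u·L_a·R = 65·24.51·18.5 = 29469.7 kN·m/m
M_D = W·d = 2954·7.79 = 23011.7 kN·m/m
FS = M_R / M_D = 29469.7 / 23011.7 = 1.281

FS = 1.28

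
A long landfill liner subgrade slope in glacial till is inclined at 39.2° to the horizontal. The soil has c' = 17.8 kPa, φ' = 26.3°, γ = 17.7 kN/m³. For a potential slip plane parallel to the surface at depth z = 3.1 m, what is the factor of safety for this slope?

For an infinite slope with a slip plane parallel to the surface (no pore pressure): FS = [c' + γz cos²β tanφ'] / [γz sinβ cosβ].
γz = 17.7·3.1 = 54.87 kN/m²
Numerator = 17.8 + 54.87·cos²39.2°·tan26.3° = 17.8 + 54.87·0.6005·0.4942 = 34.086 kPa
Denominator = 54.87·sin39.2°·cos39.2° = 54.87·0.6320·0.7749 = 26.875 kPa
FS = 34.086 / 26.875 = 1.268

FS = 1.27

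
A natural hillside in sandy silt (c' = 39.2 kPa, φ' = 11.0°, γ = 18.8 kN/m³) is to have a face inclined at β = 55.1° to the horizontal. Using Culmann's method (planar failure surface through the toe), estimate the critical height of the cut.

Culmann's analysis gives the critical failure plane at α_cr = (β + φ')/2 = (55.1 + 11.0)/2 = 33.0°, and the critical height
H_c = (4c'/γ) · sinβ cosφ' / [1 − cos(β − φ')]
    = (4·39.2/18.8) · sin55.1°·cos11.0° / [1 − cos(44.1°)]
    = 8.340 · 0.8202·0.9816 / [1 − 0.7181]
    = 8.340 · 0.8051 / 0.2819
    = 23.82 m

H_c = 23.82 m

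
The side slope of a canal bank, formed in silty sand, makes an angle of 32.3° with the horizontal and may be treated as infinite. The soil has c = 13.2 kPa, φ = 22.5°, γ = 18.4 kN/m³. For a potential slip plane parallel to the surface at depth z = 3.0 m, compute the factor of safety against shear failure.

For an infinite slope with a slip plane parallel to the surface (no pore pressure): FS = [c + γz cos²β tanφ] / [γz sinβ cosβ].
γz = 18.4·3.0 = 55.20 kN/m²
Numerator = 13.2 + 55.20·cos²32.3°·tan22.5° = 13.2 + 55.20·0.7145·0.4142 = 29.536 kPa
Denominator = 55.20·sin32.3°·cos32.3° = 55.20·0.5344·0.8453 = 24.932 kPa
FS = 29.536 / 24.932 = 1.185

FS = 1.18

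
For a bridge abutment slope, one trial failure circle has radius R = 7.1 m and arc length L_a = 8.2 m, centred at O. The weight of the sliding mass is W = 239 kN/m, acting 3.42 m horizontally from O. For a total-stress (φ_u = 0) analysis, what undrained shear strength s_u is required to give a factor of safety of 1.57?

FS = s_u·L_a·R / (W·d), so s_u = FS·W·d / (L_a·R).
s_u = 1.57·239·3.42 / (8.20·7.1) = 1283.3 / 58.22 = 22.04 kPa

s_u = 22.0 kPa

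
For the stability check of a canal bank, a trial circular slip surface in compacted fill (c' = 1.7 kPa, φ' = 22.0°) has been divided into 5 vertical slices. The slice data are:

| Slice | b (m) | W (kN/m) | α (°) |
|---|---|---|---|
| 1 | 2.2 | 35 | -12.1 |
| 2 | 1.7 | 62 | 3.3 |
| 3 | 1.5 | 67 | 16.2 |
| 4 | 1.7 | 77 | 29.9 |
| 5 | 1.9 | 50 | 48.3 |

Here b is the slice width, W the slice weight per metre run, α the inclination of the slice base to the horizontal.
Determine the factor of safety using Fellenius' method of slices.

FS = 1.35

Ordinary method of slices: FS = Σ[c'·Δl_i + (W_i cosα_i)·tanφ'] / Σ W_i sinα_i, with Δl_i = b_i / cosα_i.
Slice 1: Δl = 2.2/cos(-12.1°) = 2.250 m; N'_1 = 35·cos(-12.1°) = 34.2; c'Δl = 3.82; W sinα = -7.3
Slice 2: Δl = 1.7/cos3.3° = 1.703 m; N'_2 = 62·cos3.3° = 61.9; c'Δl = 2.89; W sinα = 3.6
Slice 3: Δl = 1.5/cos16.2° = 1.562 m; N'_3 = 67·cos16.2° = 64.3; c'Δl = 2.66; W sinα = 18.7
Slice 4: Δl = 1.7/cos29.9° = 1.961 m; N'_4 = 77·cos29.9° = 66.8; c'Δl = 3.33; W sinα = 38.4
Slice 5: Δl = 1.9/cos48.3° = 2.856 m; N'_5 = 50·cos48.3° = 33.3; c'Δl = 4.86; W sinα = 37.3
Σc'Δl = 17.6 kN/m; ΣN' = 260.5 kN/m; ΣW sinα = 90.6 kN/m
Resisting = 17.6 + 260.5·tan22.0° = 17.6 + 105.2 = 122.8 kN/m
FS = 122.8 / 90.6 = 1.355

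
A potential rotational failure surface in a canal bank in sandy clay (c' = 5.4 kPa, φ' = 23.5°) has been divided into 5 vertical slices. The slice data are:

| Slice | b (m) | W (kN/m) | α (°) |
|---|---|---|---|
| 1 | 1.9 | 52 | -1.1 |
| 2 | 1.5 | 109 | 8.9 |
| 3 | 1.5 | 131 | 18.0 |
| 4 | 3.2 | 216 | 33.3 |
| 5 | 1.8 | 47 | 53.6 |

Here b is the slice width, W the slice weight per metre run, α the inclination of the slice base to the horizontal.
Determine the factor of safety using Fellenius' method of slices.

FS = 1.31

Ordinary method of slices: FS = Σ[c'·Δl_i + (W_i cosα_i)·tanφ'] / Σ W_i sinα_i, with Δl_i = b_i / cosα_i.
Slice 1: Δl = 1.9/cos(-1.1°) = 1.900 m; N'_1 = 52·cos(-1.1°) = 52.0; c'Δl = 10.26; W sinα = -1.0
Slice 2: Δl = 1.5/cos8.9° = 1.518 m; N'_2 = 109·cos8.9° = 107.7; c'Δl = 8.20; W sinα = 16.9
Slice 3: Δl = 1.5/cos18.0° = 1.577 m; N'_3 = 131·cos18.0° = 124.6; c'Δl = 8.52; W sinα = 40.5
Slice 4: Δl = 3.2/cos33.3° = 3.829 m; N'_4 = 216·cos33.3° = 180.5; c'Δl = 20.67; W sinα = 118.6
Slice 5: Δl = 1.8/cos53.6° = 3.033 m; N'_5 = 47·cos53.6° = 27.9; c'Δl = 16.38; W sinα = 37.8
Σc'Δl = 64.0 kN/m; ΣN' = 492.7 kN/m; ΣW sinα = 212.8 kN/m
Resisting = 64.0 + 492.7·tan23.5° = 64.0 + 214.2 = 278.3 kN/m
FS = 278.3 / 212.8 = 1.308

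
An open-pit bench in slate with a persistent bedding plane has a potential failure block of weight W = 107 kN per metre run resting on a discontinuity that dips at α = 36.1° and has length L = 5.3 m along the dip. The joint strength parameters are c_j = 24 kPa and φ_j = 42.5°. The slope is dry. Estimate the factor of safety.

FS = 3.27

Resolving the block weight along and normal to the plane and applying the Mohr–Coulomb strength on the joint:
N' = W cosα = 107·cos36.1° = 86.5 kN/m
Driving force T = W sinα = 107·sin36.1° = 63.0 kN/m
Resisting force R = c_j·L + N'·tanφ_j = 24·5.3 + 86.5·tan42.5° = 127.2 + 79.2 = 206.4 kN/m
FS = R / T = 206.4 / 63.0 = 3.274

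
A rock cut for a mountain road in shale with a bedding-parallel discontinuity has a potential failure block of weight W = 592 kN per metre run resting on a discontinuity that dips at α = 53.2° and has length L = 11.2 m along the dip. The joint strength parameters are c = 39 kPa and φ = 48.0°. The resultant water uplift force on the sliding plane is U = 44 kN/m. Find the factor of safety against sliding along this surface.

FS = 1.65

Resolving the block weight along and normal to the plane and applying the Mohr–Coulomb strength on the joint:
N' = W cosα − U = 592·cos53.2° − 44 = 310.6 kN/m
Driving force T = W sinα = 592·sin53.2° = 474.0 kN/m
Resisting force R = c·L + N'·tanφ = 39·11.2 + 310.6·tan48.0° = 436.8 + 345.0 = 781.8 kN/m
FS = R / T = 781.8 / 474.0 = 1.649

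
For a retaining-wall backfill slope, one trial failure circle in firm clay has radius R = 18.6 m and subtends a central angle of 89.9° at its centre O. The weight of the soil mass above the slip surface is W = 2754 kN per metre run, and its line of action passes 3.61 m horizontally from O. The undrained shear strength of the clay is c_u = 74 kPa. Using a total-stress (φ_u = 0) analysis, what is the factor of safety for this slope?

Taking moments about the centre O, the resisting moment is provided by the undrained shear strength acting along the arc:
Arc length L_a = R·θ = 18.6·(89.9°·π/180) = 18.6·1.5691 = 29.18 m
M_R = c_u·L_a·R = 74·29.18·18.6 = 40169.3 kN·m/m
M_D = W·d = 2754·3.61 = 9941.9 kN·m/m
FS = M_R / M_D = 40169.3 / 9941.9 = 4.040

FS = 4.04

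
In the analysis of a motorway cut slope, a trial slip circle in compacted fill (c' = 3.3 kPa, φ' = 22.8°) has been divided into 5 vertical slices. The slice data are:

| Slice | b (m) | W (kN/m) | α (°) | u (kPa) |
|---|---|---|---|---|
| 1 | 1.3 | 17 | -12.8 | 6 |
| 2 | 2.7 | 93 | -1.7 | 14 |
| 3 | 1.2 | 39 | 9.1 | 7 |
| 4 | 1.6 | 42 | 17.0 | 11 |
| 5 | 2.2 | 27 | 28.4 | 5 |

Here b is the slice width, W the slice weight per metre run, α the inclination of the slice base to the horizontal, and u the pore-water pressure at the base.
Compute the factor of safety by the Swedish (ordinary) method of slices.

Ordinary method of slices: FS = Σ[c'·Δl_i + (W_i cosα_i − u_i·Δl_i)·tanφ'] / Σ W_i sinα_i, with Δl_i = b_i / cosα_i.
Slice 1: Δl = 1.3/cos(-12.8°) = 1.333 m; N'_1 = 17·cos(-12.8°) − 6·1.333 = 8.6; c'Δl = 4.40; W sinα = -3.8
Slice 2: Δl = 2.7/cos(-1.7°) = 2.701 m; N'_2 = 93·cos(-1.7°) − 14·2.701 = 55.1; c'Δl = 8.91; W sinα = -2.8
Slice 3: Δl = 1.2/cos9.1° = 1.215 m; N'_3 = 39·cos9.1° − 7·1.215 = 30.0; c'Δl = 4.01; W sinα = 6.2
Slice 4: Δl = 1.6/cos17.0° = 1.673 m; N'_4 = 42·cos17.0° − 11·1.673 = 21.8; c'Δl = 5.52; W sinα = 12.3
Slice 5: Δl = 2.2/cos28.4° = 2.501 m; N'_5 = 27·cos28.4° − 5·2.501 = 11.2; c'Δl = 8.25; W sinα = 12.8
Σc'Δl = 31.1 kN/m; ΣN' = 126.7 kN/m; ΣW sinα = 24.8 kN/m
Resisting = 31.1 + 126.7·tan22.8° = 31.1 + 53.3 = 84.4 kN/m
FS = 84.4 / 24.8 = 3.407

FS = 3.41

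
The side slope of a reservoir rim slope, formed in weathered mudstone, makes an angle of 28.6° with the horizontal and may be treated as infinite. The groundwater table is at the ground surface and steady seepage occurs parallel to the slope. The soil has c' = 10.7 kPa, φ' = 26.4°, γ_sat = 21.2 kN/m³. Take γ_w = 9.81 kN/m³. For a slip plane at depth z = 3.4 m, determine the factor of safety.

FS = 0.84

With seepage parallel to the slope and the water table at the surface, the effective normal stress on the slip plane uses the buoyant unit weight γ' = γ_sat − γ_w while the driving shear stress uses γ_sat:
FS = [c' + γ' z cos²β tanφ'] / [γ_sat z sinβ cosβ]
γ' = 21.2 − 9.81 = 11.39 kN/m³
Numerator = 10.7 + 11.39·3.4·cos²28.6°·tan26.4° = 10.7 + 11.39·3.4·0.7709·0.4964 = 25.519 kPa
Denominator = 21.2·3.4·sin28.6°·cos28.6° = 21.2·3.4·0.4787·0.8780 = 30.294 kPa
FS = 25.519 / 30.294 = 0.842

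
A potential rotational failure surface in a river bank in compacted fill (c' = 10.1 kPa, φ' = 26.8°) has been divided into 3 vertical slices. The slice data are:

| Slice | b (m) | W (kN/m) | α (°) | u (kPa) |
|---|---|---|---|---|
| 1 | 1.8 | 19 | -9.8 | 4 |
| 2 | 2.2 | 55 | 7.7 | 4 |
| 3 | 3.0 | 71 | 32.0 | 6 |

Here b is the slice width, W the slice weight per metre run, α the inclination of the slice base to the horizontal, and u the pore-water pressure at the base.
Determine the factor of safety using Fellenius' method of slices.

FS = 3.00

Ordinary method of slices: FS = Σ[c'·Δl_i + (W_i cosα_i − u_i·Δl_i)·tanφ'] / Σ W_i sinα_i, with Δl_i = b_i / cosα_i.
Slice 1: Δl = 1.8/cos(-9.8°) = 1.827 m; N'_1 = 19·cos(-9.8°) − 4·1.827 = 11.4; c'Δl = 18.45; W sinα = -3.2
Slice 2: Δl = 2.2/cos7.7° = 2.220 m; N'_2 = 55·cos7.7° − 4·2.220 = 45.6; c'Δl = 22.42; W sinα = 7.4
Slice 3: Δl = 3.0/cos32.0° = 3.538 m; N'_3 = 71·cos32.0° − 6·3.538 = 39.0; c'Δl = 35.73; W sinα = 37.6
Σc'Δl = 76.6 kN/m; ΣN' = 96.0 kN/m; ΣW sinα = 41.8 kN/m
Resisting = 76.6 + 96.0·tan26.8° = 76.6 + 48.5 = 125.1 kN/m
FS = 125.1 / 41.8 = 2.996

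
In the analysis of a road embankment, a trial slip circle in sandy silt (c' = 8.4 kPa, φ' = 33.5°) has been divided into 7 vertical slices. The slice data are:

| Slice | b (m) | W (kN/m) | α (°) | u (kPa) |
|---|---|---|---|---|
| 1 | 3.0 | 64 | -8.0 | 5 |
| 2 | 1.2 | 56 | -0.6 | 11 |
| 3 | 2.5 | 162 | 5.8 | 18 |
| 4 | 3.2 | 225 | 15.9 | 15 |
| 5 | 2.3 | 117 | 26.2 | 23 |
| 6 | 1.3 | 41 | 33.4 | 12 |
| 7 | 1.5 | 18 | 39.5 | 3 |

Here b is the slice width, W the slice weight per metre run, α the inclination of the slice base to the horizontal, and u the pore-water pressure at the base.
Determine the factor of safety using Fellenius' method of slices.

Ordinary method of slices: FS = Σ[c'·Δl_i + (W_i cosα_i − u_i·Δl_i)·tanφ'] / Σ W_i sinα_i, with Δl_i = b_i / cosα_i.
Slice 1: Δl = 3.0/cos(-8.0°) = 3.029 m; N'_1 = 64·cos(-8.0°) − 5·3.029 = 48.2; c'Δl = 25.45; W sinα = -8.9
Slice 2: Δl = 1.2/cos(-0.6°) = 1.200 m; N'_2 = 56·cos(-0.6°) − 11·1.200 = 42.8; c'Δl = 10.08; W sinα = -0.6
Slice 3: Δl = 2.5/cos5.8° = 2.513 m; N'_3 = 162·cos5.8° − 18·2.513 = 115.9; c'Δl = 21.11; W sinα = 16.4
Slice 4: Δl = 3.2/cos15.9° = 3.327 m; N'_4 = 225·cos15.9° − 15·3.327 = 166.5; c'Δl = 27.95; W sinα = 61.6
Slice 5: Δl = 2.3/cos26.2° = 2.563 m; N'_5 = 117·cos26.2° − 23·2.563 = 46.0; c'Δl = 21.53; W sinα = 51.7
Slice 6: Δl = 1.3/cos33.4° = 1.557 m; N'_6 = 41·cos33.4° − 12·1.557 = 15.5; c'Δl = 13.08; W sinα = 22.6
Slice 7: Δl = 1.5/cos39.5° = 1.944 m; N'_7 = 18·cos39.5° − 3·1.944 = 8.1; c'Δl = 16.33; W sinα = 11.4
Σc'Δl = 135.5 kN/m; ΣN' = 443.1 kN/m; ΣW sinα = 154.2 kN/m
Resisting = 135.5 + 443.1·tan33.5° = 135.5 + 293.3 = 428.8 kN/m
FS = 428.8 / 154.2 = 2.781

FS = 2.78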